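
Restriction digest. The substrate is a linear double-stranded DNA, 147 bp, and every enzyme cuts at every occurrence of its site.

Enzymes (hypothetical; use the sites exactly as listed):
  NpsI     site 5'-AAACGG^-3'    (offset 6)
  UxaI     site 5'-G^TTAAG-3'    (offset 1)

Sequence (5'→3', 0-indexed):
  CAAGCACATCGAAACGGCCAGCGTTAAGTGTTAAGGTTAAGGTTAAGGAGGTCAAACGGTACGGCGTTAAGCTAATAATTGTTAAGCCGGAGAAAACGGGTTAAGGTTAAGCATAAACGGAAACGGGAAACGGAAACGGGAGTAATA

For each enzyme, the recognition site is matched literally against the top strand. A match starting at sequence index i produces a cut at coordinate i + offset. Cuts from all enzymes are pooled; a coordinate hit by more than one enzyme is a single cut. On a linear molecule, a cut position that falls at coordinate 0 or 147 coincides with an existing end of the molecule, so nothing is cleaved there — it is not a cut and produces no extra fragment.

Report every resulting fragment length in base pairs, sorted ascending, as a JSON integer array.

[1,6,6,6,6,6,6,7,7,7,8,14,15,17,17,18]

Site scan:
  NpsI AAACGG/6: at [11, 53, 93, 114, 120, 127, 133] ⇒ [17, 59, 99, 120, 126, 133, 139]
  UxaI GTTAAG/1: at [22, 29, 35, 41, 65, 80, 99, 105] ⇒ [23, 30, 36, 42, 66, 81, 100, 106]

All cut coordinates (distinct, sorted): [17, 23, 30, 36, 42, 59, 66, 81, 99, 100, 106, 120, 126, 133, 139]

Fragments:
  [0,17): 17 bp
  [17,23): 6 bp
  [23,30): 7 bp
  [30,36): 6 bp
  [36,42): 6 bp
  [42,59): 17 bp
  [59,66): 7 bp
  [66,81): 15 bp
  [81,99): 18 bp
  [99,100): 1 bp
  [100,106): 6 bp
  [106,120): 14 bp
  [120,126): 6 bp
  [126,133): 7 bp
  [133,139): 6 bp
  [139,147): 8 bp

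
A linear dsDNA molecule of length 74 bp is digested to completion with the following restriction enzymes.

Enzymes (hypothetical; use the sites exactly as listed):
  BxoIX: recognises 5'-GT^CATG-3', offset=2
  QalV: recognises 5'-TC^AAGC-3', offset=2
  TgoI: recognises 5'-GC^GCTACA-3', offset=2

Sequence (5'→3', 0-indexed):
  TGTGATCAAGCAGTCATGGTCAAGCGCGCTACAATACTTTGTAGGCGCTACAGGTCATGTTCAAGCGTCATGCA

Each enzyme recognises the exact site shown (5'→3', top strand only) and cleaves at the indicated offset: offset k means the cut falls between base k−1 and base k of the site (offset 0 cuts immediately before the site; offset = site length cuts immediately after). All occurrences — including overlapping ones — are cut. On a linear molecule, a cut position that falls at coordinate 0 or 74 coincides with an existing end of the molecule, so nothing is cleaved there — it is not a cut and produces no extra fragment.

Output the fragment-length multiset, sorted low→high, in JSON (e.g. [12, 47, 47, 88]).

[6,6,6,7,7,7,7,9,19]

Per-enzyme occurrences:
  BxoIX (GTCATG, off=2): starts [12, 53, 66] → cuts [14, 55, 68]
  QalV (TCAAGC, off=2): starts [5, 19, 60] → cuts [7, 21, 62]
  TgoI (GCGCTACA, off=2): starts [25, 44] → cuts [27, 46]

All cut coordinates (distinct, sorted): [7, 14, 21, 27, 46, 55, 62, 68]

Fragment lengths:
  [0,7): 7 bp
  [7,14): 7 bp
  [14,21): 7 bp
  [21,27): 6 bp
  [27,46): 19 bp
  [46,55): 9 bp
  [55,62): 7 bp
  [62,68): 6 bp
  [68,74): 6 bp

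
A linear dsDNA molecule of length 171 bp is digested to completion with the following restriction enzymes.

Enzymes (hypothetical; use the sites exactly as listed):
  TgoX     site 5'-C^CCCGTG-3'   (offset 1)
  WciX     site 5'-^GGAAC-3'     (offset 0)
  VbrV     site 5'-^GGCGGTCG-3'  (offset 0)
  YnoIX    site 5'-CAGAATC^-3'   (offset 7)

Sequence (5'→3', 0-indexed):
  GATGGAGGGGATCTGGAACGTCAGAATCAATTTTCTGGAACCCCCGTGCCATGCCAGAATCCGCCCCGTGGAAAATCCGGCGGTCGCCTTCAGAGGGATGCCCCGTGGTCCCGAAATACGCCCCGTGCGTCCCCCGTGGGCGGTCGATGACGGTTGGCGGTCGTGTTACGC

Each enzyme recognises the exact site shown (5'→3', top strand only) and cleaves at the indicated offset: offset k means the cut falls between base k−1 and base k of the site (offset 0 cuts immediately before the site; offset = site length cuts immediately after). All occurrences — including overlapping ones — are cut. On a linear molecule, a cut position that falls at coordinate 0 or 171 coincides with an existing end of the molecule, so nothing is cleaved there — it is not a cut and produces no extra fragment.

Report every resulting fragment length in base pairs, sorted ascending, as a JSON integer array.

[3,6,6,8,11,14,14,14,16,17,19,20,23]

Per-enzyme occurrences:
  TgoX CCCCGTG/1: at [41, 63, 100, 120, 131] ⇒ [42, 64, 101, 121, 132]
  WciX GGAAC/0: at [14, 36] ⇒ [14, 36]
  VbrV GGCGGTCG/0: at [78, 138, 155] ⇒ [78, 138, 155]
  YnoIX CAGAATC/7: at [21, 54] ⇒ [28, 61]

All cut coordinates (distinct, sorted): [14, 28, 36, 42, 61, 64, 78, 101, 121, 132, 138, 155]

Fragment lengths:
  [0,14): 14 bp
  [14,28): 14 bp
  [28,36): 8 bp
  [36,42): 6 bp
  [42,61): 19 bp
  [61,64): 3 bp
  [64,78): 14 bp
  [78,101): 23 bp
  [101,121): 20 bp
  [121,132): 11 bp
  [132,138): 6 bp
  [138,155): 17 bp
  [155,171): 16 bp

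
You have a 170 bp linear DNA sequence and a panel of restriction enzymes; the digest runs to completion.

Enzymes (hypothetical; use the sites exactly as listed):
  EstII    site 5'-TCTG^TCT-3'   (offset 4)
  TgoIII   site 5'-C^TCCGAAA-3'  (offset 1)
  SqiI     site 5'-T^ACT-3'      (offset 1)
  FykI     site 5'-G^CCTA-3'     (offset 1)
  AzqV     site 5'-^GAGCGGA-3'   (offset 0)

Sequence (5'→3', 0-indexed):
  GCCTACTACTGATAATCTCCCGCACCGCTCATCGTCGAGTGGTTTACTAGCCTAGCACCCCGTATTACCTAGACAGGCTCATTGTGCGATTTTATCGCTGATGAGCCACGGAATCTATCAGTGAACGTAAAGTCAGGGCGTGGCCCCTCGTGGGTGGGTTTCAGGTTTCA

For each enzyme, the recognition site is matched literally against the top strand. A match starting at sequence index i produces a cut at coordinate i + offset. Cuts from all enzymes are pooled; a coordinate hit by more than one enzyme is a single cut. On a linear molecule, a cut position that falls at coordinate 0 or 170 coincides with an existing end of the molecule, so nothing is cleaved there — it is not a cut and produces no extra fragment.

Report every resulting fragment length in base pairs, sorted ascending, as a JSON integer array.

[1,3,3,5,38,120]

Per-enzyme occurrences:
  EstII (TCTGTCT, off=4): no sites
  TgoIII (CTCCGAAA, off=1): no sites
  SqiI (TACT, off=1): starts [3, 6, 44] → cuts [4, 7, 45]
  FykI (GCCTA, off=1): starts [0, 49] → cuts [1, 50]
  AzqV (GAGCGGA, off=0): no sites

Pooled cuts: [1, 4, 7, 45, 50]

Fragments:
  [0,1): 1 bp
  [1,4): 3 bp
  [4,7): 3 bp
  [7,45): 38 bp
  [45,50): 5 bp
  [50,170): 120 bp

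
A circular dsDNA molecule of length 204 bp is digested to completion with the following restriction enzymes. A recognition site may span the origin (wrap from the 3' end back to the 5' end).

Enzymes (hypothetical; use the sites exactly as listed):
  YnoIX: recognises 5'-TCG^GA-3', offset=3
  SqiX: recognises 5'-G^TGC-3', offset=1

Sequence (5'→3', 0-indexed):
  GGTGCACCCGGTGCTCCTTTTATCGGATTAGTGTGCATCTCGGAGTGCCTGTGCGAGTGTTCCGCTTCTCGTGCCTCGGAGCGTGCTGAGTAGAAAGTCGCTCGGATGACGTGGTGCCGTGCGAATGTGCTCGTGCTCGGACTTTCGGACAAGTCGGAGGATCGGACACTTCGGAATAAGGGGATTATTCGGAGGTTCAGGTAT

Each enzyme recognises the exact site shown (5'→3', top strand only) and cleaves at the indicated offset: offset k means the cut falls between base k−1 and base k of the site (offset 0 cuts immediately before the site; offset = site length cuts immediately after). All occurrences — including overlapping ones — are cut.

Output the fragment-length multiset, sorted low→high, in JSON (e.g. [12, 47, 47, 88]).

[3,5,5,6,6,6,7,8,8,8,8,9,9,9,9,10,14,15,18,20,21]

Scan for sites:
  YnoIX (TCGGA, off=3): starts [22, 39, 75, 101, 136, 144, 153, 161, 170, 188] → cuts [25, 42, 78, 104, 139, 147, 156, 164, 173, 191]
  SqiX (GTGC, off=1): starts [1, 10, 32, 44, 50, 70, 82, 113, 118, 126, 132] → cuts [2, 11, 33, 45, 51, 71, 83, 114, 119, 127, 133]

All cut coordinates (distinct, sorted): [2, 11, 25, 33, 42, 45, 51, 71, 78, 83, 104, 114, 119, 127, 133, 139, 147, 156, 164, 173, 191]

Fragment lengths:
  2→11: 9 bp
  11→25: 14 bp
  25→33: 8 bp
  33→42: 9 bp
  42→45: 3 bp
  45→51: 6 bp
  51→71: 20 bp
  71→78: 7 bp
  78→83: 5 bp
  83→104: 21 bp
  104→114: 10 bp
  114→119: 5 bp
  119→127: 8 bp
  127→133: 6 bp
  133→139: 6 bp
  139→147: 8 bp
  147→156: 9 bp
  156→164: 8 bp
  164→173: 9 bp
  173→191: 18 bp
  191→2 (wrap): 204-191+2 = 15 bp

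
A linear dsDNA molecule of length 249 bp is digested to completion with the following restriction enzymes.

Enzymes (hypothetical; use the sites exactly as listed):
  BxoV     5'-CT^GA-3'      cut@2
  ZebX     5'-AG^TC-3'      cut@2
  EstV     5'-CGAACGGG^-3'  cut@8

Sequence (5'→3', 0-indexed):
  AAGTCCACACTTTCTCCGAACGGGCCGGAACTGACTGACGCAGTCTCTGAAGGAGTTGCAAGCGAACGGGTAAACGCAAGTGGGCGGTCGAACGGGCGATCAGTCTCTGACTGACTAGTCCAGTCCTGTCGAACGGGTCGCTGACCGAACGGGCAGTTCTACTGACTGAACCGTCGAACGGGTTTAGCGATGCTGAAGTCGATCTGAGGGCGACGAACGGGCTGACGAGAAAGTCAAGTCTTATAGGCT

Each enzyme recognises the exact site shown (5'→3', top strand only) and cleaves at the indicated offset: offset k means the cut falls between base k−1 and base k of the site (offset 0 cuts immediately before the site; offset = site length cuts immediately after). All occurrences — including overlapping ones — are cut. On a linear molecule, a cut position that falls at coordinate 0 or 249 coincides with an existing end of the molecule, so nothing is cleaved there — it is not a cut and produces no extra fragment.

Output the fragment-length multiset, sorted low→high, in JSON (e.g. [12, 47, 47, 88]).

[2,3,4,4,4,4,5,5,5,5,5,6,7,7,7,8,10,10,11,11,12,14,15,16,21,22,26]

Scan for sites:
  BxoV (CTGA, off=2): starts [30, 34, 46, 106, 110, 140, 161, 165, 192, 203, 221] → cuts [32, 36, 48, 108, 112, 142, 163, 167, 194, 205, 223]
  ZebX (AGTC, off=2): starts [1, 41, 101, 116, 121, 196, 231, 236] → cuts [3, 43, 103, 118, 123, 198, 233, 238]
  EstV (CGAACGGG, off=8): starts [16, 62, 88, 129, 145, 174, 213] → cuts [24, 70, 96, 137, 153, 182, 221]

Pooled cuts: [3, 24, 32, 36, 43, 48, 70, 96, 103, 108, 112, 118, 123, 137, 142, 153, 163, 167, 182, 194, 198, 205, 221, 223, 233, 238]

Fragment lengths:
  [0,3): 3 bp
  [3,24): 21 bp
  [24,32): 8 bp
  [32,36): 4 bp
  [36,43): 7 bp
  [43,48): 5 bp
  [48,70): 22 bp
  [70,96): 26 bp
  [96,103): 7 bp
  [103,108): 5 bp
  [108,112): 4 bp
  [112,118): 6 bp
  [118,123): 5 bp
  [123,137): 14 bp
  [137,142): 5 bp
  [142,153): 11 bp
  [153,163): 10 bp
  [163,167): 4 bp
  [167,182): 15 bp
  [182,194): 12 bp
  [194,198): 4 bp
  [198,205): 7 bp
  [205,221): 16 bp
  [221,223): 2 bp
  [223,233): 10 bp
  [233,238): 5 bp
  [238,249): 11 bp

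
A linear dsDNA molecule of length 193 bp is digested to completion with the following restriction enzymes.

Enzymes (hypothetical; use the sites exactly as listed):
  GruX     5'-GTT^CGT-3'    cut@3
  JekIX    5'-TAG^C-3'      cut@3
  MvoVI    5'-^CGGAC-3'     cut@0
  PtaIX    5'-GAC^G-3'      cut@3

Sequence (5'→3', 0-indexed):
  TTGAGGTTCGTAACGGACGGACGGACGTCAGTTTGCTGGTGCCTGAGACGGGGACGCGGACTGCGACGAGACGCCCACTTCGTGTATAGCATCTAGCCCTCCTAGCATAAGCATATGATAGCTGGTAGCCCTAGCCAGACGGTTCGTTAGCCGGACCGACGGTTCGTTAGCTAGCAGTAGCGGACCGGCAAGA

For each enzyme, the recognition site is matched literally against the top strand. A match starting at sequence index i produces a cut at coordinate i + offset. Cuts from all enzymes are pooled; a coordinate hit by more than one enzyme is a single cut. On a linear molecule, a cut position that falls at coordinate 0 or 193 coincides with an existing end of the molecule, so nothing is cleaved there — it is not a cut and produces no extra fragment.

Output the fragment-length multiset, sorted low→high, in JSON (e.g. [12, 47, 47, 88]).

Scan for sites:
  GruX GTTCGT/3: at [5, 141, 161] ⇒ [8, 144, 164]
  JekIX TAGC/3: at [86, 93, 102, 118, 125, 131, 147, 167, 171, 177] ⇒ [89, 96, 105, 121, 128, 134, 150, 170, 174, 180]
  MvoVI CGGAC/0: at [13, 17, 21, 56, 151, 180] ⇒ [13, 17, 21, 56, 151, 180]
  PtaIX GACG/3: at [15, 19, 23, 46, 52, 64, 69, 137, 157] ⇒ [18, 22, 26, 49, 55, 67, 72, 140, 160]

All cut coordinates (distinct, sorted): [8, 13, 17, 18, 21, 22, 26, 49, 55, 56, 67, 72, 89, 96, 105, 121, 128, 134, 140, 144, 150, 151, 160, 164, 170, 174, 180]

Fragments:
  [0,8): 8 bp
  [8,13): 5 bp
  [13,17): 4 bp
  [17,18): 1 bp
  [18,21): 3 bp
  [21,22): 1 bp
  [22,26): 4 bp
  [26,49): 23 bp
  [49,55): 6 bp
  [55,56): 1 bp
  [56,67): 11 bp
  [67,72): 5 bp
  [72,89): 17 bp
  [89,96): 7 bp
  [96,105): 9 bp
  [105,121): 16 bp
  [121,128): 7 bp
  [128,134): 6 bp
  [134,140): 6 bp
  [140,144): 4 bp
  [144,150): 6 bp
  [150,151): 1 bp
  [151,160): 9 bp
  [160,164): 4 bp
  [164,170): 6 bp
  [170,174): 4 bp
  [174,180): 6 bp
  [180,193): 13 bp

[1,1,1,1,3,4,4,4,4,4,5,5,6,6,6,6,6,6,7,7,8,9,9,11,13,16,17,23]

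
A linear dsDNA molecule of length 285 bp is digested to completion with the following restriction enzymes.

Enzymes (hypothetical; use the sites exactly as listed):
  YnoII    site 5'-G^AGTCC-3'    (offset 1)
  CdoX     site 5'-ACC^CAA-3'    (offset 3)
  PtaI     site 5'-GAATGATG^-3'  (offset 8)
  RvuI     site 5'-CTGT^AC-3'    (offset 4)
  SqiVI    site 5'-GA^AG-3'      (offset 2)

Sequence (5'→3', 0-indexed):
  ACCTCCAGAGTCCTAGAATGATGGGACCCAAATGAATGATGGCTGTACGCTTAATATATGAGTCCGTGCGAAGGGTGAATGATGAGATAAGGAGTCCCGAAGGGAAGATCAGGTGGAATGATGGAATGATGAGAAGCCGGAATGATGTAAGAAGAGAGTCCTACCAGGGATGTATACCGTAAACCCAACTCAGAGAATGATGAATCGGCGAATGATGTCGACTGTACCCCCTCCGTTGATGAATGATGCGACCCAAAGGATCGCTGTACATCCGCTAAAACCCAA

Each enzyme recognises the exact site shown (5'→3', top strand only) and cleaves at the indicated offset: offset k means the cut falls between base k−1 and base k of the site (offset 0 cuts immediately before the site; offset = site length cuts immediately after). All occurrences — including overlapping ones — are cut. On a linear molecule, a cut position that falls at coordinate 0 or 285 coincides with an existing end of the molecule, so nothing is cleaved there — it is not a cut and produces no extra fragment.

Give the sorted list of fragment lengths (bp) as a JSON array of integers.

Per-enzyme occurrences:
  YnoII GAGTCC/1: at [7, 59, 91, 155] ⇒ [8, 60, 92, 156]
  CdoX ACCCAA/3: at [25, 182, 250, 279] ⇒ [28, 185, 253, 282]
  PtaI GAATGATG/8: at [15, 33, 76, 115, 123, 139, 194, 209, 240] ⇒ [23, 41, 84, 123, 131, 147, 202, 217, 248]
  RvuI CTGTAC/4: at [42, 221, 263] ⇒ [46, 225, 267]
  SqiVI GAAG/2: at [69, 98, 103, 132, 150] ⇒ [71, 100, 105, 134, 152]

All cut coordinates (distinct, sorted): [8, 23, 28, 41, 46, 60, 71, 84, 92, 100, 105, 123, 131, 134, 147, 152, 156, 185, 202, 217, 225, 248, 253, 267, 282]

Fragment lengths:
  [0,8): 8 bp
  [8,23): 15 bp
  [23,28): 5 bp
  [28,41): 13 bp
  [41,46): 5 bp
  [46,60): 14 bp
  [60,71): 11 bp
  [71,84): 13 bp
  [84,92): 8 bp
  [92,100): 8 bp
  [100,105): 5 bp
  [105,123): 18 bp
  [123,131): 8 bp
  [131,134): 3 bp
  [134,147): 13 bp
  [147,152): 5 bp
  [152,156): 4 bp
  [156,185): 29 bp
  [185,202): 17 bp
  [202,217): 15 bp
  [217,225): 8 bp
  [225,248): 23 bp
  [248,253): 5 bp
  [253,267): 14 bp
  [267,282): 15 bp
  [282,285): 3 bp

[3,3,4,5,5,5,5,5,8,8,8,8,8,11,13,13,13,14,14,15,15,15,17,18,23,29]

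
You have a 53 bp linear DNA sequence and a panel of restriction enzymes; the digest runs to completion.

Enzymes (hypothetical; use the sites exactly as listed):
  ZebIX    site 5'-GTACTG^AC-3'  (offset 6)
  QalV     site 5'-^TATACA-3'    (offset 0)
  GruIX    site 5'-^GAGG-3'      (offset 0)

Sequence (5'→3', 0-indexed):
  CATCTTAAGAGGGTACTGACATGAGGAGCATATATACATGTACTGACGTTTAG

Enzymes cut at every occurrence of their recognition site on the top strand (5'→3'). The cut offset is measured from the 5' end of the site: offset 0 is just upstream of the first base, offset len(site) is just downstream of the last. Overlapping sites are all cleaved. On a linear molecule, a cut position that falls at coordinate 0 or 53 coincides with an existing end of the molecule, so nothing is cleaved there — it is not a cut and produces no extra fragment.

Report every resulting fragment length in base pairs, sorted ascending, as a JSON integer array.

Per-enzyme occurrences:
  ZebIX GTACTGAC/6: at [12, 39] ⇒ [18, 45]
  QalV TATACA/0: at [32] ⇒ [32]
  GruIX GAGG/0: at [8, 22] ⇒ [8, 22]

All cut coordinates (distinct, sorted): [8, 18, 22, 32, 45]

Fragment lengths:
  [0,8): 8 bp
  [8,18): 10 bp
  [18,22): 4 bp
  [22,32): 10 bp
  [32,45): 13 bp
  [45,53): 8 bp

[4,8,8,10,10,13]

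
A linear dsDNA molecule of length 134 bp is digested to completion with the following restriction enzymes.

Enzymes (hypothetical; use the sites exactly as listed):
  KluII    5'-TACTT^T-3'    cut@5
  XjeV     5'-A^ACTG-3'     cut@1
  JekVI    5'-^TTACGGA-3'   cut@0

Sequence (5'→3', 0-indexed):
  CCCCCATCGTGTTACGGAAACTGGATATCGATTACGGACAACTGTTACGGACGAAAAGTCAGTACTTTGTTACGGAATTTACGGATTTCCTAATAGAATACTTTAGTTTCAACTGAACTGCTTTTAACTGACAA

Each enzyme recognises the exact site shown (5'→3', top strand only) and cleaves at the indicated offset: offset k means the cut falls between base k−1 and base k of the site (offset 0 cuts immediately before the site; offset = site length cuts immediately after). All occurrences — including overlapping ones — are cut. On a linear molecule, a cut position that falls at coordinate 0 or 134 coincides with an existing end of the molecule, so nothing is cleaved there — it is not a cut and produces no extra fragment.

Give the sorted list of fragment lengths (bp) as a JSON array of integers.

Site scan:
  KluII TACTTT/5: at [62, 98] ⇒ [67, 103]
  XjeV AACTG/1: at [18, 39, 110, 115, 125] ⇒ [19, 40, 111, 116, 126]
  JekVI TTACGGA/0: at [11, 31, 44, 69, 78] ⇒ [11, 31, 44, 69, 78]

All cut coordinates (distinct, sorted): [11, 19, 31, 40, 44, 67, 69, 78, 103, 111, 116, 126]

Fragments:
  [0,11): 11 bp
  [11,19): 8 bp
  [19,31): 12 bp
  [31,40): 9 bp
  [40,44): 4 bp
  [44,67): 23 bp
  [67,69): 2 bp
  [69,78): 9 bp
  [78,103): 25 bp
  [103,111): 8 bp
  [111,116): 5 bp
  [116,126): 10 bp
  [126,134): 8 bp

[2,4,5,8,8,8,9,9,10,11,12,23,25]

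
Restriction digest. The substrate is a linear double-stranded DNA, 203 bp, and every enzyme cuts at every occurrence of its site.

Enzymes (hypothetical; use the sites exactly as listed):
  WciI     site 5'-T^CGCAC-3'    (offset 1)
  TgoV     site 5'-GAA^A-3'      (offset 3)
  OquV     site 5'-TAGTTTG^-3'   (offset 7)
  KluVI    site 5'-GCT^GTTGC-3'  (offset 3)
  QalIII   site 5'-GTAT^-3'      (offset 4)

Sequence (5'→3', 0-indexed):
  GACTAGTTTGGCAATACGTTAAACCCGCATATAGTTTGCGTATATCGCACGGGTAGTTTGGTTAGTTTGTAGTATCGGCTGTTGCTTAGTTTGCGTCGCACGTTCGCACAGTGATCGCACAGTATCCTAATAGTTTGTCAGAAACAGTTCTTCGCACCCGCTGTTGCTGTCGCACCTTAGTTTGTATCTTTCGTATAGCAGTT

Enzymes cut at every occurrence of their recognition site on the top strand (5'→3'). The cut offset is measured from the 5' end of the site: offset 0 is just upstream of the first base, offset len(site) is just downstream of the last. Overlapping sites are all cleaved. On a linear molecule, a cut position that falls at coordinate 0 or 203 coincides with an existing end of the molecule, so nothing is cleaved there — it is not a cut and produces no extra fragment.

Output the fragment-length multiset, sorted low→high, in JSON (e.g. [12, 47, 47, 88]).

[2,3,3,5,5,6,6,7,8,8,9,9,9,10,10,10,11,12,13,14,15,28]

Site scan:
  WciI TCGCAC/1: at [44, 95, 103, 114, 151, 169] ⇒ [45, 96, 104, 115, 152, 170]
  TgoV GAAA/3: at [140] ⇒ [143]
  OquV TAGTTTG/7: at [3, 31, 53, 62, 86, 130, 177] ⇒ [10, 38, 60, 69, 93, 137, 184]
  KluVI GCTGTTGC/3: at [77, 159] ⇒ [80, 162]
  QalIII GTAT/4: at [39, 71, 121, 183, 192] ⇒ [43, 75, 125, 187, 196]

Pooled cuts: [10, 38, 43, 45, 60, 69, 75, 80, 93, 96, 104, 115, 125, 137, 143, 152, 162, 170, 184, 187, 196]

Fragment lengths:
  [0,10): 10 bp
  [10,38): 28 bp
  [38,43): 5 bp
  [43,45): 2 bp
  [45,60): 15 bp
  [60,69): 9 bp
  [69,75): 6 bp
  [75,80): 5 bp
  [80,93): 13 bp
  [93,96): 3 bp
  [96,104): 8 bp
  [104,115): 11 bp
  [115,125): 10 bp
  [125,137): 12 bp
  [137,143): 6 bp
  [143,152): 9 bp
  [152,162): 10 bp
  [162,170): 8 bp
  [170,184): 14 bp
  [184,187): 3 bp
  [187,196): 9 bp
  [196,203): 7 bp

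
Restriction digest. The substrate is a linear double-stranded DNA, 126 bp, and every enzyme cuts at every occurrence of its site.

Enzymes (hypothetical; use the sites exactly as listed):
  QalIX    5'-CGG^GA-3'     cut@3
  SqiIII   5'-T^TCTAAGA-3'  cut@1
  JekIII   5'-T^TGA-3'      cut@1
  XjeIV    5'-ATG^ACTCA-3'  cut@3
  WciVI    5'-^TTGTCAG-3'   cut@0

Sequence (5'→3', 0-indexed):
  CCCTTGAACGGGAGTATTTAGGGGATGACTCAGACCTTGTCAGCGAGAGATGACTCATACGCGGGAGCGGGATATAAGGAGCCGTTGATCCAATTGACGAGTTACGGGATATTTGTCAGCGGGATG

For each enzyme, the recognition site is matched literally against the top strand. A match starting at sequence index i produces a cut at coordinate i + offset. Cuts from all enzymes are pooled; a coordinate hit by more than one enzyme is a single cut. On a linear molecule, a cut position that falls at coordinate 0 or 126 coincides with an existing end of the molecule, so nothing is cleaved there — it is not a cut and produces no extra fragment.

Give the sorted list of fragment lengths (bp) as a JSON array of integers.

[4,4,5,6,7,9,9,10,12,13,15,16,16]

Site scan:
  QalIX CGGGA/3: at [8, 61, 67, 104, 119] ⇒ [11, 64, 70, 107, 122]
  SqiIII (TTCTAAGA, off=1): no sites
  JekIII TTGA/1: at [3, 84, 93] ⇒ [4, 85, 94]
  XjeIV ATGACTCA/3: at [24, 49] ⇒ [27, 52]
  WciVI TTGTCAG/0: at [36, 112] ⇒ [36, 112]

All cut coordinates (distinct, sorted): [4, 11, 27, 36, 52, 64, 70, 85, 94, 107, 112, 122]

Fragment lengths:
  [0,4): 4 bp
  [4,11): 7 bp
  [11,27): 16 bp
  [27,36): 9 bp
  [36,52): 16 bp
  [52,64): 12 bp
  [64,70): 6 bp
  [70,85): 15 bp
  [85,94): 9 bp
  [94,107): 13 bp
  [107,112): 5 bp
  [112,122): 10 bp
  [122,126): 4 bp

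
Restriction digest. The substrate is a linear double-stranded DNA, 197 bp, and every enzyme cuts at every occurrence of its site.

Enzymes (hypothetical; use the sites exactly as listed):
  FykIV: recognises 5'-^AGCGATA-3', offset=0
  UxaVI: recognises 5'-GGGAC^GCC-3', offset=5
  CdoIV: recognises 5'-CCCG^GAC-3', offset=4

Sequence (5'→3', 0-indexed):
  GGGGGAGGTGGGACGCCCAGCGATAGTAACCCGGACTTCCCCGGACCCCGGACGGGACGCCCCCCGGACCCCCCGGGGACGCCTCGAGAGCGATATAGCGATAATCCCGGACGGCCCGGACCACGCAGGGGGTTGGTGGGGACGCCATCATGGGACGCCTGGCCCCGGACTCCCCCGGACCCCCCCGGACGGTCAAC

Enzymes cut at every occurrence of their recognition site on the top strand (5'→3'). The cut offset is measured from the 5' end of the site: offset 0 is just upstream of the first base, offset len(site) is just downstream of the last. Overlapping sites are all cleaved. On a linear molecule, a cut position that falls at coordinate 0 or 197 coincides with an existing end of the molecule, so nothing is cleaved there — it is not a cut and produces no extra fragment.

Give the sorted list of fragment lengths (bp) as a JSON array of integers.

[4,7,8,8,8,8,9,10,10,10,10,11,13,13,14,14,15,25]

Scan for sites:
  FykIV (AGCGATA, off=0): starts [18, 88, 96] → cuts [18, 88, 96]
  UxaVI (GGGACGCC, off=5): starts [9, 53, 75, 138, 151] → cuts [14, 58, 80, 143, 156]
  CdoIV (CCCGGAC, off=4): starts [29, 39, 46, 62, 105, 114, 163, 173, 183] → cuts [33, 43, 50, 66, 109, 118, 167, 177, 187]

Pooled cuts: [14, 18, 33, 43, 50, 58, 66, 80, 88, 96, 109, 118, 143, 156, 167, 177, 187]

Fragment lengths:
  [0,14): 14 bp
  [14,18): 4 bp
  [18,33): 15 bp
  [33,43): 10 bp
  [43,50): 7 bp
  [50,58): 8 bp
  [58,66): 8 bp
  [66,80): 14 bp
  [80,88): 8 bp
  [88,96): 8 bp
  [96,109): 13 bp
  [109,118): 9 bp
  [118,143): 25 bp
  [143,156): 13 bp
  [156,167): 11 bp
  [167,177): 10 bp
  [177,187): 10 bp
  [187,197): 10 bp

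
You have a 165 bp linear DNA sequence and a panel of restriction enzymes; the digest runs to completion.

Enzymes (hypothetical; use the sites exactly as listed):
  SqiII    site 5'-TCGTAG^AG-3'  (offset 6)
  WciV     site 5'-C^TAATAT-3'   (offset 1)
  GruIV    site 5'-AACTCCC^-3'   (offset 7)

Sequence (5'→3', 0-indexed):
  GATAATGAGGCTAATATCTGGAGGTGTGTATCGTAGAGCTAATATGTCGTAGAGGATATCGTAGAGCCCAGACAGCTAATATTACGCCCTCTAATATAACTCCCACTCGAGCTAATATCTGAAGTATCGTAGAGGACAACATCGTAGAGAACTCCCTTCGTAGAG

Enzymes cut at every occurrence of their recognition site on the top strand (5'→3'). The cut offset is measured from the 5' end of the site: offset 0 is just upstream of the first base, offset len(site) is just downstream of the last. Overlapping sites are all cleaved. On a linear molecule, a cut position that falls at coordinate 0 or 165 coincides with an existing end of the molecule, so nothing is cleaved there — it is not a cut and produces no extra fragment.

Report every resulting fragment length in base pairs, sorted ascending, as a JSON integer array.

[2,3,7,8,9,11,12,12,13,13,15,15,20,25]

Site scan:
  SqiII (TCGTAGAG, off=6): starts [30, 46, 58, 126, 141, 157] → cuts [36, 52, 64, 132, 147, 163]
  WciV (CTAATAT, off=1): starts [10, 38, 75, 90, 111] → cuts [11, 39, 76, 91, 112]
  GruIV (AACTCCC, off=7): starts [97, 149] → cuts [104, 156]

Pooled cuts: [11, 36, 39, 52, 64, 76, 91, 104, 112, 132, 147, 156, 163]

Fragments:
  [0,11): 11 bp
  [11,36): 25 bp
  [36,39): 3 bp
  [39,52): 13 bp
  [52,64): 12 bp
  [64,76): 12 bp
  [76,91): 15 bp
  [91,104): 13 bp
  [104,112): 8 bp
  [112,132): 20 bp
  [132,147): 15 bp
  [147,156): 9 bp
  [156,163): 7 bp
  [163,165): 2 bp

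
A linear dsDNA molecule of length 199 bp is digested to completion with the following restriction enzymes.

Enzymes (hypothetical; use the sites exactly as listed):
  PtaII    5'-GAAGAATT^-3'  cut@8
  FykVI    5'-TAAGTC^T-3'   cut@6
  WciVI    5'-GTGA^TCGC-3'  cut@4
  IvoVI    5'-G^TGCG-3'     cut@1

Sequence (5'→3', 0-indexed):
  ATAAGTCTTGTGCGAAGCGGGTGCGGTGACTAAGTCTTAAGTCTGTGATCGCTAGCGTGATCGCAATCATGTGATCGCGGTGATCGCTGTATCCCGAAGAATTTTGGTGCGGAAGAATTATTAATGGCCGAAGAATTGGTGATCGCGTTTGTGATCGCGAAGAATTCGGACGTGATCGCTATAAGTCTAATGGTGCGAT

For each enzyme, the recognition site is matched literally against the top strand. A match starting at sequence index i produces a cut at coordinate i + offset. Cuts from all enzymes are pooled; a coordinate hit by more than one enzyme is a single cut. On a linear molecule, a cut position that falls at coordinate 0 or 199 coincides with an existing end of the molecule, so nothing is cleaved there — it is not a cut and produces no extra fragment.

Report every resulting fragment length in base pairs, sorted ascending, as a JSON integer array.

Scan for sites:
  PtaII (GAAGAATT, off=8): starts [95, 111, 129, 158] → cuts [103, 119, 137, 166]
  FykVI (TAAGTCT, off=6): starts [1, 30, 37, 181] → cuts [7, 36, 43, 187]
  WciVI (GTGATCGC, off=4): starts [44, 56, 70, 79, 138, 150, 171] → cuts [48, 60, 74, 83, 142, 154, 175]
  IvoVI (GTGCG, off=1): starts [9, 20, 106, 192] → cuts [10, 21, 107, 193]

Pooled cuts: [7, 10, 21, 36, 43, 48, 60, 74, 83, 103, 107, 119, 137, 142, 154, 166, 175, 187, 193]

Fragment lengths:
  [0,7): 7 bp
  [7,10): 3 bp
  [10,21): 11 bp
  [21,36): 15 bp
  [36,43): 7 bp
  [43,48): 5 bp
  [48,60): 12 bp
  [60,74): 14 bp
  [74,83): 9 bp
  [83,103): 20 bp
  [103,107): 4 bp
  [107,119): 12 bp
  [119,137): 18 bp
  [137,142): 5 bp
  [142,154): 12 bp
  [154,166): 12 bp
  [166,175): 9 bp
  [175,187): 12 bp
  [187,193): 6 bp
  [193,199): 6 bp

[3,4,5,5,6,6,7,7,9,9,11,12,12,12,12,12,14,15,18,20]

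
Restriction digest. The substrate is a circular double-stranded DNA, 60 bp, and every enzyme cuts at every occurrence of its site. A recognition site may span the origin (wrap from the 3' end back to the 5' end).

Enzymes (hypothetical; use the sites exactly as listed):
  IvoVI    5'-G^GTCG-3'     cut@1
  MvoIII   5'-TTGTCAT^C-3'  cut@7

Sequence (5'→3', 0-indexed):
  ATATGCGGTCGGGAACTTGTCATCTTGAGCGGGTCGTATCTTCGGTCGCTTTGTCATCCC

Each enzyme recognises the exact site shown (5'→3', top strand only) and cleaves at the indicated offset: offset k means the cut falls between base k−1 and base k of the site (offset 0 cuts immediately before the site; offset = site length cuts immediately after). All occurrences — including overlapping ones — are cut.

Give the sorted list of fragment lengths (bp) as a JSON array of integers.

[9,10,12,13,16]

Site scan:
  IvoVI (GGTCG, off=1): starts [6, 31, 43] → cuts [7, 32, 44]
  MvoIII (TTGTCATC, off=7): starts [16, 50] → cuts [23, 57]

Pooled cuts: [7, 23, 32, 44, 57]

Fragment lengths:
  7→23: 16 bp
  23→32: 9 bp
  32→44: 12 bp
  44→57: 13 bp
  57→7 (wrap): 60-57+7 = 10 bp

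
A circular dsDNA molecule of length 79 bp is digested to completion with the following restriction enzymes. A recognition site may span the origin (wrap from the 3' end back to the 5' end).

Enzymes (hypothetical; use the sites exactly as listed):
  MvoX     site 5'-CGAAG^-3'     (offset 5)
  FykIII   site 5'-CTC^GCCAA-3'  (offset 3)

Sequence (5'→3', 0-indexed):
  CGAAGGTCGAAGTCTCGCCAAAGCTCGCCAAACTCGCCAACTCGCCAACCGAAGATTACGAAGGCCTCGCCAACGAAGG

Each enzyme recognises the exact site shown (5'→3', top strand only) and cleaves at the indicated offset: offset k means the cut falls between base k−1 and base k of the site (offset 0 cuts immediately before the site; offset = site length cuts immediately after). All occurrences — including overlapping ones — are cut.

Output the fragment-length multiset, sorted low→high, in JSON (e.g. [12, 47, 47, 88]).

[4,5,6,7,8,9,9,10,10,11]

Per-enzyme occurrences:
  MvoX (CGAAG, off=5): starts [0, 7, 49, 58, 73] → cuts [5, 12, 54, 63, 78]
  FykIII (CTCGCCAA, off=3): starts [13, 23, 32, 40, 65] → cuts [16, 26, 35, 43, 68]

All cut coordinates (distinct, sorted): [5, 12, 16, 26, 35, 43, 54, 63, 68, 78]

Fragment lengths:
  5→12: 7 bp
  12→16: 4 bp
  16→26: 10 bp
  26→35: 9 bp
  35→43: 8 bp
  43→54: 11 bp
  54→63: 9 bp
  63→68: 5 bp
  68→78: 10 bp
  78→5 (wrap): 79-78+5 = 6 bp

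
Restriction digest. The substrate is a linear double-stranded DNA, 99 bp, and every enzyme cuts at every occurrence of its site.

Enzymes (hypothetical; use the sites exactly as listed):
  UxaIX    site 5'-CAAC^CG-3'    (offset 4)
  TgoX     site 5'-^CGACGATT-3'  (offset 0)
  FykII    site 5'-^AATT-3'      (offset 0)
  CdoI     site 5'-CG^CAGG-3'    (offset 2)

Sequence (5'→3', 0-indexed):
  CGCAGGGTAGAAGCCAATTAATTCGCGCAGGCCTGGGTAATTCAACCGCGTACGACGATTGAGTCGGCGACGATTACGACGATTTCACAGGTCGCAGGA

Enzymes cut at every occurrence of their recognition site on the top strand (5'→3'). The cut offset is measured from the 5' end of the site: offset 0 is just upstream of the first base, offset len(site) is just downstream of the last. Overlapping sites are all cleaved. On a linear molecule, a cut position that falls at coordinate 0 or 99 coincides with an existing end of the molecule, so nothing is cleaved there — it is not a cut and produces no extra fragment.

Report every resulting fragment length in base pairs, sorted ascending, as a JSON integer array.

Scan for sites:
  UxaIX CAACCG/4: at [42] ⇒ [46]
  TgoX CGACGATT/0: at [52, 67, 76] ⇒ [52, 67, 76]
  FykII AATT/0: at [15, 19, 38] ⇒ [15, 19, 38]
  CdoI CGCAGG/2: at [0, 25, 92] ⇒ [2, 27, 94]

Pooled cuts: [2, 15, 19, 27, 38, 46, 52, 67, 76, 94]

Fragments:
  [0,2): 2 bp
  [2,15): 13 bp
  [15,19): 4 bp
  [19,27): 8 bp
  [27,38): 11 bp
  [38,46): 8 bp
  [46,52): 6 bp
  [52,67): 15 bp
  [67,76): 9 bp
  [76,94): 18 bp
  [94,99): 5 bp

[2,4,5,6,8,8,9,11,13,15,18]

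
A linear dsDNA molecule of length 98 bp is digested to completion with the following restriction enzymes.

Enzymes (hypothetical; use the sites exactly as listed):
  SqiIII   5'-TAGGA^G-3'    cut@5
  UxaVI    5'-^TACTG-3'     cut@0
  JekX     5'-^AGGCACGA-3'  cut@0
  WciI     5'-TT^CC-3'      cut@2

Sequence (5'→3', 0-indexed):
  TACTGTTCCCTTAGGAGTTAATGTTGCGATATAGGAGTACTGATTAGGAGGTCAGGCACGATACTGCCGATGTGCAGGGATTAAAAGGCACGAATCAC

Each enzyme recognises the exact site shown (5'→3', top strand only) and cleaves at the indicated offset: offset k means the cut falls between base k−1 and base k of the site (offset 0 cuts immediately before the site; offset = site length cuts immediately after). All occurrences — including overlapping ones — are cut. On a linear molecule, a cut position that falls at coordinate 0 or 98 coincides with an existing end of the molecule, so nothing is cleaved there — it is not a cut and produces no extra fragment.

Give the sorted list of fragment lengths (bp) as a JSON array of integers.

Site scan:
  SqiIII (TAGGAG, off=5): starts [11, 31, 44] → cuts [16, 36, 49]
  UxaVI (TACTG, off=0): starts [0, 37, 61] → cuts [37, 61] (position 0 is a terminus of the linear molecule — no cut)
  JekX (AGGCACGA, off=0): starts [53, 85] → cuts [53, 85]
  WciI (TTCC, off=2): starts [5] → cuts [7]

All cut coordinates (distinct, sorted): [7, 16, 36, 37, 49, 53, 61, 85]

Fragments:
  [0,7): 7 bp
  [7,16): 9 bp
  [16,36): 20 bp
  [36,37): 1 bp
  [37,49): 12 bp
  [49,53): 4 bp
  [53,61): 8 bp
  [61,85): 24 bp
  [85,98): 13 bp

[1,4,7,8,9,12,13,20,24]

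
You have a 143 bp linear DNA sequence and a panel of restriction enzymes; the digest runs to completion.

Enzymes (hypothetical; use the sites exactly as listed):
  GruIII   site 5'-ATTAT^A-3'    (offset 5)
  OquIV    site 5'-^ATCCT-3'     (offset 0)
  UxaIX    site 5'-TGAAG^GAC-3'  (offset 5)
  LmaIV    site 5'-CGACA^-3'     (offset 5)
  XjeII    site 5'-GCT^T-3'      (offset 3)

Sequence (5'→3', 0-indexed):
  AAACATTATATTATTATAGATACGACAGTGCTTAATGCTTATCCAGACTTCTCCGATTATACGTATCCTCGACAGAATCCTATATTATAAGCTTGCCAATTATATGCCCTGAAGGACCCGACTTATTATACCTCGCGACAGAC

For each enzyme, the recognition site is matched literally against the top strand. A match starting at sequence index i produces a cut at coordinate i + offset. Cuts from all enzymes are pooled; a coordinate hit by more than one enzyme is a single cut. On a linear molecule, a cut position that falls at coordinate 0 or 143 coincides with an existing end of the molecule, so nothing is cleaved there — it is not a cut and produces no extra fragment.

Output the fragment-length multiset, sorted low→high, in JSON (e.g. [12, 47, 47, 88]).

Scan for sites:
  GruIII (ATTATA, off=5): starts [4, 12, 55, 83, 98, 124] → cuts [9, 17, 60, 88, 103, 129]
  OquIV (ATCCT, off=0): starts [64, 76] → cuts [64, 76]
  UxaIX (TGAAGGAC, off=5): starts [109] → cuts [114]
  LmaIV (CGACA, off=5): starts [22, 69, 135] → cuts [27, 74, 140]
  XjeII (GCTT, off=3): starts [29, 36, 90] → cuts [32, 39, 93]

Pooled cuts: [9, 17, 27, 32, 39, 60, 64, 74, 76, 88, 93, 103, 114, 129, 140]

Fragments:
  [0,9): 9 bp
  [9,17): 8 bp
  [17,27): 10 bp
  [27,32): 5 bp
  [32,39): 7 bp
  [39,60): 21 bp
  [60,64): 4 bp
  [64,74): 10 bp
  [74,76): 2 bp
  [76,88): 12 bp
  [88,93): 5 bp
  [93,103): 10 bp
  [103,114): 11 bp
  [114,129): 15 bp
  [129,140): 11 bp
  [140,143): 3 bp

[2,3,4,5,5,7,8,9,10,10,10,11,11,12,15,21]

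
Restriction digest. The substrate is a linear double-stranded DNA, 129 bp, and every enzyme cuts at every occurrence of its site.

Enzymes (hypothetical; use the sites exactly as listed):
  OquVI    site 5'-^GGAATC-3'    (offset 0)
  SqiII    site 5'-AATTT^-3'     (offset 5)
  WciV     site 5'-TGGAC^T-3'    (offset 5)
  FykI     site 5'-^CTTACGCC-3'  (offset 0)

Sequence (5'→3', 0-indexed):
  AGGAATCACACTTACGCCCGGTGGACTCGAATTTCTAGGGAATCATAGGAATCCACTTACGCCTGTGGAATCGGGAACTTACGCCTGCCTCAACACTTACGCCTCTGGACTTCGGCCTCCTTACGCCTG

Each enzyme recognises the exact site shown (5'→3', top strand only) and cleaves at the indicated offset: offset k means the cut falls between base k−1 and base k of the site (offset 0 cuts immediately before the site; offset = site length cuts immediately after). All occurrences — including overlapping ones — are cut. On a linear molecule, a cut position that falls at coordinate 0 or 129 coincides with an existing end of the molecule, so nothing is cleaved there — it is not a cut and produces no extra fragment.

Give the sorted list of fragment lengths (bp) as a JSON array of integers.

Site scan:
  OquVI GGAATC/0: at [1, 38, 47, 66] ⇒ [1, 38, 47, 66]
  SqiII AATTT/5: at [29] ⇒ [34]
  WciV TGGACT/5: at [21, 105] ⇒ [26, 110]
  FykI CTTACGCC/0: at [10, 55, 77, 95, 119] ⇒ [10, 55, 77, 95, 119]

All cut coordinates (distinct, sorted): [1, 10, 26, 34, 38, 47, 55, 66, 77, 95, 110, 119]

Fragments:
  [0,1): 1 bp
  [1,10): 9 bp
  [10,26): 16 bp
  [26,34): 8 bp
  [34,38): 4 bp
  [38,47): 9 bp
  [47,55): 8 bp
  [55,66): 11 bp
  [66,77): 11 bp
  [77,95): 18 bp
  [95,110): 15 bp
  [110,119): 9 bp
  [119,129): 10 bp

[1,4,8,8,9,9,9,10,11,11,15,16,18]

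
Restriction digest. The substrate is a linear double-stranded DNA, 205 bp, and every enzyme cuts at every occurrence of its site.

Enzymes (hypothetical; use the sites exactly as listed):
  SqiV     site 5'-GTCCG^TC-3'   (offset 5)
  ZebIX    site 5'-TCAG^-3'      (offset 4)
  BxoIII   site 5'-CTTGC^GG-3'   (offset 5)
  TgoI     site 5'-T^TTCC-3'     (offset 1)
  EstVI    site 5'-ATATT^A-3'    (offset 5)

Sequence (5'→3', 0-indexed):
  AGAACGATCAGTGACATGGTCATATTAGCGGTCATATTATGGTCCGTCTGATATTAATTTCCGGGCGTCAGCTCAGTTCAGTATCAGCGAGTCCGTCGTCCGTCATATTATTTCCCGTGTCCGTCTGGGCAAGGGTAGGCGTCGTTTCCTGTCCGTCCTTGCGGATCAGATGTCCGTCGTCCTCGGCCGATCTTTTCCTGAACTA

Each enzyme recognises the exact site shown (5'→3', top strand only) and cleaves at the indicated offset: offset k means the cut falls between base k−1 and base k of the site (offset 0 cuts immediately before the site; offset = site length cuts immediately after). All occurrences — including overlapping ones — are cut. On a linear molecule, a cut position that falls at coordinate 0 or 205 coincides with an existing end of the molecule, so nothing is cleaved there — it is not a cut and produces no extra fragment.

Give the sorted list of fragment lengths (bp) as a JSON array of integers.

Scan for sites:
  SqiV GTCCGTC/5: at [41, 90, 97, 118, 150, 171] ⇒ [46, 95, 102, 123, 155, 176]
  ZebIX TCAG/4: at [7, 67, 72, 77, 83, 165] ⇒ [11, 71, 76, 81, 87, 169]
  BxoIII CTTGCGG/5: at [157] ⇒ [162]
  TgoI TTTCC/1: at [57, 110, 144, 193] ⇒ [58, 111, 145, 194]
  EstVI ATATTA/5: at [21, 33, 50, 104] ⇒ [26, 38, 55, 109]

All cut coordinates (distinct, sorted): [11, 26, 38, 46, 55, 58, 71, 76, 81, 87, 95, 102, 109, 111, 123, 145, 155, 162, 169, 176, 194]

Fragments:
  [0,11): 11 bp
  [11,26): 15 bp
  [26,38): 12 bp
  [38,46): 8 bp
  [46,55): 9 bp
  [55,58): 3 bp
  [58,71): 13 bp
  [71,76): 5 bp
  [76,81): 5 bp
  [81,87): 6 bp
  [87,95): 8 bp
  [95,102): 7 bp
  [102,109): 7 bp
  [109,111): 2 bp
  [111,123): 12 bp
  [123,145): 22 bp
  [145,155): 10 bp
  [155,162): 7 bp
  [162,169): 7 bp
  [169,176): 7 bp
  [176,194): 18 bp
  [194,205): 11 bp

[2,3,5,5,6,7,7,7,7,7,8,8,9,10,11,11,12,12,13,15,18,22]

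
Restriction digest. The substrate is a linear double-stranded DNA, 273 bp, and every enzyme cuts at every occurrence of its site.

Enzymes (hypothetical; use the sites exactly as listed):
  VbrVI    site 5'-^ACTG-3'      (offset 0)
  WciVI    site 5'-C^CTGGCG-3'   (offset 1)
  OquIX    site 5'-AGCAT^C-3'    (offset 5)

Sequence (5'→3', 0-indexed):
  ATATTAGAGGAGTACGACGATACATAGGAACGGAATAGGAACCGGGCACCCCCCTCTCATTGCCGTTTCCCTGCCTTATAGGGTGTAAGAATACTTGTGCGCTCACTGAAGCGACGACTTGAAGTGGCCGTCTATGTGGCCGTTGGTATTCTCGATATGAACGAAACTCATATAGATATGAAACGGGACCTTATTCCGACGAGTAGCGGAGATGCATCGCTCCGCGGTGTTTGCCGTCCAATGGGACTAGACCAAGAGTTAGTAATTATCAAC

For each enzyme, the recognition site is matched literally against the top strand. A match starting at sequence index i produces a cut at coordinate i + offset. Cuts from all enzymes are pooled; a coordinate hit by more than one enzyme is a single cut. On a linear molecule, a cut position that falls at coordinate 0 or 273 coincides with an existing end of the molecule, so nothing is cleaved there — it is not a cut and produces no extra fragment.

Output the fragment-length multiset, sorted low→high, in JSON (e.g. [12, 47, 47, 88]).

[104,169]

Per-enzyme occurrences:
  VbrVI ACTG/0: at [104] ⇒ [104]
  WciVI (CCTGGCG, off=1): no sites
  OquIX (AGCATC, off=5): no sites

Pooled cuts: [104]

Fragments:
  [0,104): 104 bp
  [104,273): 169 bp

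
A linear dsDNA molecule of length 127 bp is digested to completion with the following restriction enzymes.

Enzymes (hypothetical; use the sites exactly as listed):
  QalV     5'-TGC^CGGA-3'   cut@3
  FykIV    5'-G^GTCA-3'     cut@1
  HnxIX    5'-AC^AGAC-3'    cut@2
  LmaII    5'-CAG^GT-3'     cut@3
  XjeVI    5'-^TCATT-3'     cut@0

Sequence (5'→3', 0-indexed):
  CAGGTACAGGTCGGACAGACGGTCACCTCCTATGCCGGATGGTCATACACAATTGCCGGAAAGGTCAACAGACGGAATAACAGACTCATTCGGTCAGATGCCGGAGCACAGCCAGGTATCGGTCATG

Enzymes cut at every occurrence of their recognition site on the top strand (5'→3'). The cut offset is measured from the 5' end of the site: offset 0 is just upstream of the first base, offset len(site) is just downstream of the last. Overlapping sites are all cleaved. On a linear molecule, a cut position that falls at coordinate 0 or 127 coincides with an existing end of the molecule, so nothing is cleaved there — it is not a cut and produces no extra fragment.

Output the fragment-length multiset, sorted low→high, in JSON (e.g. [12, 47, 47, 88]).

[3,4,5,6,6,6,6,6,7,7,7,9,12,14,14,15]

Per-enzyme occurrences:
  QalV (TGCCGGA, off=3): starts [32, 53, 98] → cuts [35, 56, 101]
  FykIV (GGTCA, off=1): starts [20, 40, 62, 91, 120] → cuts [21, 41, 63, 92, 121]
  HnxIX (ACAGAC, off=2): starts [14, 67, 79] → cuts [16, 69, 81]
  LmaII (CAGGT, off=3): starts [0, 6, 112] → cuts [3, 9, 115]
  XjeVI (TCATT, off=0): starts [85] → cuts [85]

Pooled cuts: [3, 9, 16, 21, 35, 41, 56, 63, 69, 81, 85, 92, 101, 115, 121]

Fragments:
  [0,3): 3 bp
  [3,9): 6 bp
  [9,16): 7 bp
  [16,21): 5 bp
  [21,35): 14 bp
  [35,41): 6 bp
  [41,56): 15 bp
  [56,63): 7 bp
  [63,69): 6 bp
  [69,81): 12 bp
  [81,85): 4 bp
  [85,92): 7 bp
  [92,101): 9 bp
  [101,115): 14 bp
  [115,121): 6 bp
  [121,127): 6 bp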